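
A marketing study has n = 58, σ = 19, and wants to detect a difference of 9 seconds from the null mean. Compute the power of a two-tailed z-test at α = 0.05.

SE = σ/√n = 19/√58 = 2.495. Non-centrality λ = d/SE = 9/2.495 = 3.607. Power ≈ Φ(λ - z_{α/2}) = Φ(3.607 - 1.96) = Φ(1.647) = 0.95.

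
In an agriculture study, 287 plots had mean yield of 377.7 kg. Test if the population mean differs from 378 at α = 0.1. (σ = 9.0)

z = (x̄ - μ₀)/(σ/√n) = (377.7 - 378)/(9.0/√287) = -0.565. Critical value: ±1.645. Since |-0.565| ≤ 1.645, Fail to reject H₀.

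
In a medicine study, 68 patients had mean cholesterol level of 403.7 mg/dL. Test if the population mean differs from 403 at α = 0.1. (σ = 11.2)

z = (x̄ - μ₀)/(σ/√n) = (403.7 - 403)/(11.2/√68) = 0.515. Critical value: ±1.645. Since |0.515| ≤ 1.645, Fail to reject H₀.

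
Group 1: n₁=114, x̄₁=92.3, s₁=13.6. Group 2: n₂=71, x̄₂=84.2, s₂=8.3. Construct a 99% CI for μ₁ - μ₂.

Difference = 8.1. SE = √(13.6²/114 + 8.3²/71) = 1.61. CI = (3.95, 12.25)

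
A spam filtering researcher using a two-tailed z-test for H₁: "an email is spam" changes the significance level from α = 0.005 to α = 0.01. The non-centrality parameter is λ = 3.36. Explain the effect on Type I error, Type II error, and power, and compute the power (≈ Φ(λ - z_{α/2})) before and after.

Increasing α from 0.005 to 0.01:
• Type I error rate increases (α is the Type I rate by definition).
• Critical value moves from z_{α/2} = 2.807 to 2.576, so power = Φ(λ - z_{α/2}) goes from Φ(3.36 - 2.807) = 0.71 to Φ(3.36 - 2.576) = 0.783.
• Type II error rate β = 1 - power therefore decreases (0.29 → 0.217).
Appropriate when false negatives are costly — here, a spam email lands in the inbox.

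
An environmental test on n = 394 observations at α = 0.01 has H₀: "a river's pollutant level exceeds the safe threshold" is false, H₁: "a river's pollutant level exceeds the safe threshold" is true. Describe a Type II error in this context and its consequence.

Type II error: failing to reject H₀ when it is false — concluding that a river's pollutant level exceeds the safe threshold is not supported when in fact it is. Consequence: allowing unsafe pollution to continue.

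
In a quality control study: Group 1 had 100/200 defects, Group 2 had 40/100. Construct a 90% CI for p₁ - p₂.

p̂₁ = 0.5, p̂₂ = 0.4. Difference = 0.1. CI = (0.001, 0.199)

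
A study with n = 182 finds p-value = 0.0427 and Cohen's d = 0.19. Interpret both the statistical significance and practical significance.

Statistically significant (p = 0.0427 < 0.05). Cohen's d = 0.19 indicates a very small effect size. Both statistical and practical significance should be considered.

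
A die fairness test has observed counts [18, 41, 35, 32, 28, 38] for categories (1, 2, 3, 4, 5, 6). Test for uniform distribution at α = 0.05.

Expected = 32 each. χ² = Σ(O-E)²/E = 10.562. df = 5, critical value = 11.07. Fail to reject H₀.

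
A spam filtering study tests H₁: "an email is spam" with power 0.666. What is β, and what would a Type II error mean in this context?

β = 1 - power = 1 - 0.666 = 0.334. A Type II error is failing to reject H₀ when H₀ is false (false negative) — here, failing to conclude that an email is spam when in fact it is true. Consequence: a spam email lands in the inbox.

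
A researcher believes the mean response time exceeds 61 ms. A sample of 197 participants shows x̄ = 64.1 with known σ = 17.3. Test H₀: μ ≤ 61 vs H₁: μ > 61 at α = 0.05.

z = 2.515. Critical value: 1.645. Reject H₀.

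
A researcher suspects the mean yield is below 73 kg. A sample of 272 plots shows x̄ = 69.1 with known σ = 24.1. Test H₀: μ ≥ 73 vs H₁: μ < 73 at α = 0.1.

z = -2.669. Critical value: -1.28. Reject H₀.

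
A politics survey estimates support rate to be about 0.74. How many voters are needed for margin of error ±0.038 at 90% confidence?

n = z²p(1-p)/E² = 1.645²×0.74×0.26/0.038² = 360.6 → n = 361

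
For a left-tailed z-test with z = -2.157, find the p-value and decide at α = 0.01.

p = P(Z < -2.157) = Φ(-2.157) ≈ 0.0155. Since p ≥ 0.01, fail to reject H₀ (not significant) at α = 0.01.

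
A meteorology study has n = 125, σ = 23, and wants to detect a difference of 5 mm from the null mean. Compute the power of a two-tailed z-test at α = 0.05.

SE = σ/√n = 23/√125 = 2.057. Non-centrality λ = d/SE = 5/2.057 = 2.431. Power ≈ Φ(λ - z_{α/2}) = Φ(2.431 - 1.96) = Φ(0.471) = 0.681.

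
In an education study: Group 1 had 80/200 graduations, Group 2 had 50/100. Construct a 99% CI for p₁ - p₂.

p̂₁ = 0.4, p̂₂ = 0.5. Difference = -0.1. CI = (-0.257, 0.057)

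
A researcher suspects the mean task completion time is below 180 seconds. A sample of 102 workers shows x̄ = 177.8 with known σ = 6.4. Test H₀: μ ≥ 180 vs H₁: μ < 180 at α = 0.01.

z = -3.472. Critical value: -2.33. Reject H₀.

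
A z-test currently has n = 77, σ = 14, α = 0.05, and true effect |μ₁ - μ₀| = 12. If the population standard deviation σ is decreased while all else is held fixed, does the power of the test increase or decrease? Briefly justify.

Power increases: a smaller σ shrinks the standard error σ/√n, moving the sampling distribution under H₁ further from the critical value.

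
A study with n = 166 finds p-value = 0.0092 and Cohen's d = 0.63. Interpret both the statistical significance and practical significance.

Statistically significant (p = 0.0092 < 0.05). Cohen's d = 0.63 indicates a medium effect size. Both statistical and practical significance should be considered.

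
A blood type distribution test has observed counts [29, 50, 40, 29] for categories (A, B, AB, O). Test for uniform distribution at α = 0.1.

Expected = 37 each. χ² = Σ(O-E)²/E = 8.27. df = 3, critical value = 6.251. Reject H₀.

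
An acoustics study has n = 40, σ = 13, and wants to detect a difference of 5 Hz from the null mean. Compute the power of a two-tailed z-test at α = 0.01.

SE = σ/√n = 13/√40 = 2.055. Non-centrality λ = d/SE = 5/2.055 = 2.433. Power ≈ Φ(λ - z_{α/2}) = Φ(2.433 - 2.576) = Φ(-0.143) = 0.443.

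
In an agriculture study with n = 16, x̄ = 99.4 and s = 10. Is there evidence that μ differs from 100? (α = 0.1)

t = (x̄ - μ₀)/(s/√n) = (99.4 - 100)/(10/√16) = -0.24. df = 15, critical t = ±1.753. Fail to reject H₀.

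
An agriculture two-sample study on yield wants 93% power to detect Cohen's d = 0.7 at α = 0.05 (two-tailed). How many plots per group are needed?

z_{α/2} = 1.96, z_β = Φ⁻¹(0.93) = 1.476. For medium effect (d = 0.7): n per group = 2(z_{α/2} + z_β)²/d² = 2(1.96 + 1.476)²/0.7² = 48.2 → 49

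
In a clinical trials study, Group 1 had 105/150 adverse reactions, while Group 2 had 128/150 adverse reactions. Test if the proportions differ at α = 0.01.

p̂₁ = 0.7, p̂₂ = 0.853, pooled p̂ = 0.777. z = -3.188. Critical: ±2.576. Reject H₀.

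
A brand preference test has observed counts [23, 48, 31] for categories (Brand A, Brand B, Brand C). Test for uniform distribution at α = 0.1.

Expected = 34 each. χ² = Σ(O-E)²/E = 9.588. df = 2, critical value = 4.605. Reject H₀.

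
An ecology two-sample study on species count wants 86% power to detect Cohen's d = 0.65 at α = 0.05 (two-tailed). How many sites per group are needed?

z_{α/2} = 1.96, z_β = Φ⁻¹(0.86) = 1.08. For medium effect (d = 0.65): n per group = 2(z_{α/2} + z_β)²/d² = 2(1.96 + 1.08)²/0.65² = 43.7 → 44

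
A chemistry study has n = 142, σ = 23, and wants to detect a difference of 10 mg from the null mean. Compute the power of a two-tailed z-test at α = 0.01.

SE = σ/√n = 23/√142 = 1.93. Non-centrality λ = d/SE = 10/1.93 = 5.181. Power ≈ Φ(λ - z_{α/2}) = Φ(5.181 - 2.576) = Φ(2.605) = 0.995.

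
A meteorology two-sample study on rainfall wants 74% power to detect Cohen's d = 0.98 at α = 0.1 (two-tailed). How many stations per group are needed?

z_{α/2} = 1.645, z_β = Φ⁻¹(0.74) = 0.643. For large effect (d = 0.98): n per group = 2(z_{α/2} + z_β)²/d² = 2(1.645 + 0.643)²/0.98² = 10.9 → 11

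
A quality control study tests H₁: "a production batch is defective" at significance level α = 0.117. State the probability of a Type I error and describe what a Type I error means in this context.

P(Type I error) = α = 0.117. A Type I error is rejecting H₀ when H₀ is actually true (false positive) — here, concluding that a production batch is defective when in fact this is not the case. Consequence: scrapping a good batch — wasted material and cost for no reason.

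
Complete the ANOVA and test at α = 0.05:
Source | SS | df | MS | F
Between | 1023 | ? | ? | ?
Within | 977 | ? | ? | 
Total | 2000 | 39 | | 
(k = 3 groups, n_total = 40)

df_between = 2, df_within = 37. MS_between = 511.5, MS_within = 26.41. F = 19.371, F_crit ≈ 3.252. Reject H₀.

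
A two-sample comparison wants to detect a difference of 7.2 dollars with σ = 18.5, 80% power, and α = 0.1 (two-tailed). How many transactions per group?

n per group = 2(z_α/2 + z_β)²σ²/d² = 2×(1.645 + 0.84)²×18.5²/7.2² = 81.5 → n = 82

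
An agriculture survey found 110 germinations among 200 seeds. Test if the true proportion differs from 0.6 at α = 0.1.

p̂ = 0.55, p₀ = 0.6. z = (p̂ - p₀)/√(p₀(1-p₀)/n) = -1.443. Critical: ±1.645. Fail to reject H₀.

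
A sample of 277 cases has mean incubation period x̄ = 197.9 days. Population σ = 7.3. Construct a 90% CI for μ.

CI = x̄ ± z*(σ/√n) = 197.9 ± 1.645(7.3/√277) = 197.9 ± 0.72 = (197.18, 198.62)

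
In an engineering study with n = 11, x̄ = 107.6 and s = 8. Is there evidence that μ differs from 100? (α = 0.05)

t = (x̄ - μ₀)/(s/√n) = (107.6 - 100)/(8/√11) = 3.151. df = 10, critical t = ±2.228. Reject H₀.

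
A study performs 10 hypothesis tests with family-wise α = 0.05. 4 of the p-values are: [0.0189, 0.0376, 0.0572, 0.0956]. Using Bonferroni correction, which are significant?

Bonferroni α = 0.05/10 = 0.005. None of the given p-values are significant.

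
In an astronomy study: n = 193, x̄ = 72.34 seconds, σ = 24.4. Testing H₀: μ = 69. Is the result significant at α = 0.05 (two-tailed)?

z = (72.34 - 69)/(24.4/√193) = 1.902. Since |z| ≤ 1.96, not significant at α = 0.05.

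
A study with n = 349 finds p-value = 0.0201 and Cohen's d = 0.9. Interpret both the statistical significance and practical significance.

Statistically significant (p = 0.0201 < 0.05). Cohen's d = 0.9 indicates a large effect size. Both statistical and practical significance should be considered.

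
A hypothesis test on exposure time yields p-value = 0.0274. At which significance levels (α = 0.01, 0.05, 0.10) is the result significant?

p = 0.0274. Significant at: α = 0.05, 0.1.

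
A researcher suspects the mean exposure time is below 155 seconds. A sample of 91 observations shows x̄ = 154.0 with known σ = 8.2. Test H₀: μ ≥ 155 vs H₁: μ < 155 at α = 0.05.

z = -1.163. Critical value: -1.645. Fail to reject H₀.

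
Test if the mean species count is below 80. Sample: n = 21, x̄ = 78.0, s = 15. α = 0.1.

t = (78.0 - 80)/(15/√21) = -0.611, df = 20. Critical t = -1.325. Fail to reject H₀.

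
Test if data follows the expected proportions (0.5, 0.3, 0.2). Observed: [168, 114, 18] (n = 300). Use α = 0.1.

Expected: [150.0, 90.0, 60.0]. χ² = 37.96. df = 2, critical = 4.605. Reject H₀.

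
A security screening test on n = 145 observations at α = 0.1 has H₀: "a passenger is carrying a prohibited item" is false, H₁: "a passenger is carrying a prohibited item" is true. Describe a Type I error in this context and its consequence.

Type I error: rejecting H₀ when it is true — concluding that a passenger is carrying a prohibited item when in fact it is not. Consequence: detaining an innocent passenger — delay and inconvenience.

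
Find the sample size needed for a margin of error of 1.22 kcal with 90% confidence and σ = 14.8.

n = (z*σ/E)² = (1.645×14.8/1.22)² = 398.2 → n = 399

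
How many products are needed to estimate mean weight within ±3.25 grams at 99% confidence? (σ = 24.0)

n = (z*σ/E)² = (2.576×24.0/3.25)² = 361.9 → n = 362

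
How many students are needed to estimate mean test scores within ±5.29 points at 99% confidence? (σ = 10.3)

n = (z*σ/E)² = (2.576×10.3/5.29)² = 25.2 → n = 26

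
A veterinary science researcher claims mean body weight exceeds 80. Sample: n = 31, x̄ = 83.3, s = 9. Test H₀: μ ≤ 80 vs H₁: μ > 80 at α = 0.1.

t = (83.3 - 80)/(9/√31) = 2.042, df = 30. Critical t = 1.31. Reject H₀.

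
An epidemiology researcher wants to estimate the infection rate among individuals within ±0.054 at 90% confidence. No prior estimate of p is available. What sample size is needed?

Conservative approach: use p = 0.5 (maximizes p(1-p) = 0.25). n = z²(0.25)/E² = 1.645²×0.25/0.054² = 232.0 → n = 232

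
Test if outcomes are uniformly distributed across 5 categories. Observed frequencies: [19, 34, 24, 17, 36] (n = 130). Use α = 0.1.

Expected = 26 each. χ² = Σ(O-E)²/E = 11.462. df = 4, critical value = 7.779. Reject H₀.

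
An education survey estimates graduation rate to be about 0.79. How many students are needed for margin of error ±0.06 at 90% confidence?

n = z²p(1-p)/E² = 1.645²×0.79×0.21/0.06² = 124.7 → n = 125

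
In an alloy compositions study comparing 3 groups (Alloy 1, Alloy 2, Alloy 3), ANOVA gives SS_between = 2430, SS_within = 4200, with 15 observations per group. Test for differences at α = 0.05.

df_between = 2, df_within = 42. F = MS_between/MS_within = 1215.0/100.0 = 12.15. F_crit ≈ 3.22. Reject H₀. At least one mean differs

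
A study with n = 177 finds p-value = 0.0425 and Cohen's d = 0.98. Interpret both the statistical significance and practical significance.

Statistically significant (p = 0.0425 < 0.05). Cohen's d = 0.98 indicates a large effect size. Both statistical and practical significance should be considered.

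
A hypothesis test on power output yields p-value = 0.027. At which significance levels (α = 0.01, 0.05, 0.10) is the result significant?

p = 0.027. Significant at: α = 0.05, 0.1.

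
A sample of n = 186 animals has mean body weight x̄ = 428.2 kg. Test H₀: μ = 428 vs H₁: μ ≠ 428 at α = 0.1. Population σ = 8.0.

z = (x̄ - μ₀)/(σ/√n) = (428.2 - 428)/(8.0/√186) = 0.341. Critical value: ±1.645. Since |0.341| ≤ 1.645, Fail to reject H₀.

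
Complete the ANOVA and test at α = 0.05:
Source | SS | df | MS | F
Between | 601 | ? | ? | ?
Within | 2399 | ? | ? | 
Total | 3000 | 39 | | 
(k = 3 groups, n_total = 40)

df_between = 2, df_within = 37. MS_between = 300.5, MS_within = 64.84. F = 4.635, F_crit ≈ 3.252. Reject H₀.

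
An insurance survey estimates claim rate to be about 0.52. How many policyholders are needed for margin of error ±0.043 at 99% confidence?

n = z²p(1-p)/E² = 2.576²×0.52×0.48/0.043² = 895.8 → n = 896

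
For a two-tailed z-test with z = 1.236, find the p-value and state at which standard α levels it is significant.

p = 2·P(Z > |1.236|) = 2·(1 - Φ(1.236)) ≈ 0.2165. Not significant at any standard level.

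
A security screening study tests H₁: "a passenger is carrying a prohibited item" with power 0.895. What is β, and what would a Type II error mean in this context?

β = 1 - power = 1 - 0.895 = 0.105. A Type II error is failing to reject H₀ when H₀ is false (false negative) — here, failing to conclude that a passenger is carrying a prohibited item when in fact it is true. Consequence: letting a prohibited item through — security breach.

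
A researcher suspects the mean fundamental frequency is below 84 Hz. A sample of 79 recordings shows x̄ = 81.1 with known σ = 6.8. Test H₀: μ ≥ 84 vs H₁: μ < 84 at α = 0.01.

z = -3.791. Critical value: -2.33. Reject H₀.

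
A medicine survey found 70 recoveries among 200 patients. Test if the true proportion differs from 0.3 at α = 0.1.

p̂ = 0.35, p₀ = 0.3. z = (p̂ - p₀)/√(p₀(1-p₀)/n) = 1.543. Critical: ±1.645. Fail to reject H₀.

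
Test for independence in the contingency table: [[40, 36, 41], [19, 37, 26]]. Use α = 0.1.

χ² = 4.84. df = 2, critical = 4.605. Reject H₀. Variables are dependent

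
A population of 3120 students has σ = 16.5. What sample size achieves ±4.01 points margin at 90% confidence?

Without FPC: n₀ = (1.645×16.5/4.01)² = 45.815. With FPC: n = n₀N/(n₀+N-1) = 45.2 → n = 46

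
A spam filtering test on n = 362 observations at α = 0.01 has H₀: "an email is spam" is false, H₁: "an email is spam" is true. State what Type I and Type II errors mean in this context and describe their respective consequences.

Type I (false positive): concluding that an email is spam when it is not — a legitimate email is sent to the spam folder and the user misses it. Type II (false negative): failing to conclude that an email is spam when it is — a spam email lands in the inbox. Which is costlier depends on domain priorities and is a judgement call rather than a statistical fact.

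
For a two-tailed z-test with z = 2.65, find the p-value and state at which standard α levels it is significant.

p = 2·P(Z > |2.65|) = 2·(1 - Φ(2.65)) ≈ 0.008. Significant at α = 0.1; Significant at α = 0.05; Significant at α = 0.01.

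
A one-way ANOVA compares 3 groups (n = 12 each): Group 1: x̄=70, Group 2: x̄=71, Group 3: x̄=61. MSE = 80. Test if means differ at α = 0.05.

Grand mean = 67.33. SS_between = 728.0, MS_between = 364.0. F = 4.55, F_crit ≈ 3.285. Reject H₀.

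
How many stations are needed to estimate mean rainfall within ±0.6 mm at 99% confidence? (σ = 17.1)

n = (z*σ/E)² = (2.576×17.1/0.6)² = 5389.9 → n = 5390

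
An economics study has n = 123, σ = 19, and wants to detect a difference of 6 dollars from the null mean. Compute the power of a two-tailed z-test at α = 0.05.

SE = σ/√n = 19/√123 = 1.713. Non-centrality λ = d/SE = 6/1.713 = 3.502. Power ≈ Φ(λ - z_{α/2}) = Φ(3.502 - 1.96) = Φ(1.542) = 0.938.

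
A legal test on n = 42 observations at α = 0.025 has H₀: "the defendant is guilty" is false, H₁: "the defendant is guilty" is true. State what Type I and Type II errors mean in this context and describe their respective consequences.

Type I (false positive): concluding that the defendant is guilty when it is not — convicting an innocent person. Type II (false negative): failing to conclude that the defendant is guilty when it is — acquitting a guilty person. Which is costlier depends on domain priorities and is a judgement call rather than a statistical fact.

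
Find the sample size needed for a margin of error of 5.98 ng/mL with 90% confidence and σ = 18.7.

n = (z*σ/E)² = (1.645×18.7/5.98)² = 26.5 → n = 27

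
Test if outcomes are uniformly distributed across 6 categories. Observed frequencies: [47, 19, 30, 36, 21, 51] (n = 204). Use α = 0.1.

Expected = 34 each. χ² = Σ(O-E)²/E = 25.647. df = 5, critical value = 9.236. Reject H₀.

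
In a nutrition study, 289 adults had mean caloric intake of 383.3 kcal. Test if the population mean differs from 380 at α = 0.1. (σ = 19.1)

z = (x̄ - μ₀)/(σ/√n) = (383.3 - 380)/(19.1/√289) = 2.937. Critical value: ±1.645. Since |2.937| > 1.645, Reject H₀.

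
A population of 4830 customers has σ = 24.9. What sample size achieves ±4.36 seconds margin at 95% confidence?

Without FPC: n₀ = (1.96×24.9/4.36)² = 125.296. With FPC: n = n₀N/(n₀+N-1) = 122.2 → n = 123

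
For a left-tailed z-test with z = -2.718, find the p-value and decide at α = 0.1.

p = P(Z < -2.718) = Φ(-2.718) ≈ 0.0033. Since p < 0.1, reject H₀ (significant) at α = 0.1.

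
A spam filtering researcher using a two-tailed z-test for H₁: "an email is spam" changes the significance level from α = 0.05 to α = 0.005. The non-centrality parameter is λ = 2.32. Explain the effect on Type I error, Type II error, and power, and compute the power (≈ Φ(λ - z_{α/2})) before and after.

Decreasing α from 0.05 to 0.005:
• Type I error rate decreases (α is the Type I rate by definition).
• Critical value moves from z_{α/2} = 1.96 to 2.807, so power = Φ(λ - z_{α/2}) goes from Φ(2.32 - 1.96) = 0.641 to Φ(2.32 - 2.807) = 0.313.
• Type II error rate β = 1 - power therefore increases (0.359 → 0.687).
Appropriate when false positives are costly — here, a legitimate email is sent to the spam folder and the user misses it.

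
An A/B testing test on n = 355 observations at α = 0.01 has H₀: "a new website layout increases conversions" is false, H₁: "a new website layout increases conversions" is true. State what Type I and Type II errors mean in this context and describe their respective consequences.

Type I (false positive): concluding that a new website layout increases conversions when it is not — rolling out a layout that doesn't actually help — wasted engineering effort. Type II (false negative): failing to conclude that a new website layout increases conversions when it is — discarding a layout that would have improved conversions — lost revenue. Which is costlier depends on domain priorities and is a judgement call rather than a statistical fact.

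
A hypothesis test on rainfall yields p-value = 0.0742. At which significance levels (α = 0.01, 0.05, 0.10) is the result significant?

p = 0.0742. Significant at: α = 0.1.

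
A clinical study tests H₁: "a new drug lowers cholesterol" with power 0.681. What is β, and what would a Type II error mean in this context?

β = 1 - power = 1 - 0.681 = 0.319. A Type II error is failing to reject H₀ when H₀ is false (false negative) — here, failing to conclude that a new drug lowers cholesterol when in fact it is true. Consequence: shelving an effective drug — patients miss out on a treatment that would have helped.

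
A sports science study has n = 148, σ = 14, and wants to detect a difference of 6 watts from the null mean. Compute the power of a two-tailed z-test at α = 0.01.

SE = σ/√n = 14/√148 = 1.151. Non-centrality λ = d/SE = 6/1.151 = 5.214. Power ≈ Φ(λ - z_{α/2}) = Φ(5.214 - 2.576) = Φ(2.638) = 0.996.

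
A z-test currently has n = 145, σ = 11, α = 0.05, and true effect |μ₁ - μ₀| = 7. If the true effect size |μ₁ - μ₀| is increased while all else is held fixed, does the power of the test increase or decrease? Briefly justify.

Power increases: a larger true effect increases the non-centrality λ = |μ₁ - μ₀|/(σ/√n).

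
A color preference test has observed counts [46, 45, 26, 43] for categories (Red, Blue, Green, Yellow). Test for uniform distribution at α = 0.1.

Expected = 40 each. χ² = Σ(O-E)²/E = 6.65. df = 3, critical value = 6.251. Reject H₀.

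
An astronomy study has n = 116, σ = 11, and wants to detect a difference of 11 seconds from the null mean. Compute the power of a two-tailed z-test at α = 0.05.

SE = σ/√n = 11/√116 = 1.021. Non-centrality λ = d/SE = 11/1.021 = 10.77. Power ≈ Φ(λ - z_{α/2}) = Φ(10.77 - 1.96) = Φ(8.81) = 1.0.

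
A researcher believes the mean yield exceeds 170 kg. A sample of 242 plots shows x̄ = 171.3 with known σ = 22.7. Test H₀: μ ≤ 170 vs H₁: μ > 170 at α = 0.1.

z = 0.891. Critical value: 1.28. Fail to reject H₀.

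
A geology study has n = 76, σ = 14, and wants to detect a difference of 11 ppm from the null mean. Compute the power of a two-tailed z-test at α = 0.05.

SE = σ/√n = 14/√76 = 1.606. Non-centrality λ = d/SE = 11/1.606 = 6.85. Power ≈ Φ(λ - z_{α/2}) = Φ(6.85 - 1.96) = Φ(4.89) = 1.0.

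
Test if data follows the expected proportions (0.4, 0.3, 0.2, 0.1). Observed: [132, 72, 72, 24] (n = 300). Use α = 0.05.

Expected: [120.0, 90.0, 60.0, 30.0]. χ² = 8.4. df = 3, critical = 7.815. Reject H₀.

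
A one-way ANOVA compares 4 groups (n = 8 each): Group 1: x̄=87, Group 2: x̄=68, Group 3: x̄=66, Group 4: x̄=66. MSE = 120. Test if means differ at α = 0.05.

Grand mean = 71.75. SS_between = 2502.0, MS_between = 834.0. F = 6.95, F_crit ≈ 2.947. Reject H₀.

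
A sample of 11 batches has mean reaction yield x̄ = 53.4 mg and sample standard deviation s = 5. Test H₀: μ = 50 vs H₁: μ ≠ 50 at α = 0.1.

t = (x̄ - μ₀)/(s/√n) = (53.4 - 50)/(5/√11) = 2.255. df = 10, critical t = ±1.812. Reject H₀.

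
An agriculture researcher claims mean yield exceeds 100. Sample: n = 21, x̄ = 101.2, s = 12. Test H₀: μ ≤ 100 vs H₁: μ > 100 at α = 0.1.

t = (101.2 - 100)/(12/√21) = 0.458, df = 20. Critical t = 1.325. Fail to reject H₀.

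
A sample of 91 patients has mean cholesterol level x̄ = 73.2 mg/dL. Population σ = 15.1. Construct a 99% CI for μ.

CI = x̄ ± z*(σ/√n) = 73.2 ± 2.576(15.1/√91) = 73.2 ± 4.08 = (69.12, 77.28)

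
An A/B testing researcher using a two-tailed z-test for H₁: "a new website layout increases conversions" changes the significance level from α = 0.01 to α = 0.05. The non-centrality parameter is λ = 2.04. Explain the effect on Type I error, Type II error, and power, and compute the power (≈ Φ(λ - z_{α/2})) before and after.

Increasing α from 0.01 to 0.05:
• Type I error rate increases (α is the Type I rate by definition).
• Critical value moves from z_{α/2} = 2.576 to 1.96, so power = Φ(λ - z_{α/2}) goes from Φ(2.04 - 2.576) = 0.296 to Φ(2.04 - 1.96) = 0.532.
• Type II error rate β = 1 - power therefore decreases (0.704 → 0.468).
Appropriate when false negatives are costly — here, discarding a layout that would have improved conversions — lost revenue.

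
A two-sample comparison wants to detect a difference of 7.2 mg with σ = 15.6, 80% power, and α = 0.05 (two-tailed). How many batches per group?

n per group = 2(z_α/2 + z_β)²σ²/d² = 2×(1.96 + 0.84)²×15.6²/7.2² = 73.6 → n = 74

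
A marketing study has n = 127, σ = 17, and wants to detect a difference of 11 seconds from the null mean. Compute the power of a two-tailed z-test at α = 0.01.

SE = σ/√n = 17/√127 = 1.509. Non-centrality λ = d/SE = 11/1.509 = 7.292. Power ≈ Φ(λ - z_{α/2}) = Φ(7.292 - 2.576) = Φ(4.716) = 1.0.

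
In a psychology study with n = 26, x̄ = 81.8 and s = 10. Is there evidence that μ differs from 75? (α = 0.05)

t = (x̄ - μ₀)/(s/√n) = (81.8 - 75)/(10/√26) = 3.467. df = 25, critical t = ±2.06. Reject H₀.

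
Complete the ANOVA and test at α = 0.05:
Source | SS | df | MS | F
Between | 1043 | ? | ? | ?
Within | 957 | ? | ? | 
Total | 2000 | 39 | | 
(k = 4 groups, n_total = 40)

df_between = 3, df_within = 36. MS_between = 347.67, MS_within = 26.58. F = 13.078, F_crit ≈ 2.866. Reject H₀.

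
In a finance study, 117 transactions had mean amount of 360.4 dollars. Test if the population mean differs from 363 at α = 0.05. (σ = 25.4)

z = (x̄ - μ₀)/(σ/√n) = (360.4 - 363)/(25.4/√117) = -1.107. Critical value: ±1.96. Since |-1.107| ≤ 1.96, Fail to reject H₀.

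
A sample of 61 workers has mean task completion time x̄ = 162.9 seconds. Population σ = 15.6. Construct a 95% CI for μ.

CI = x̄ ± z*(σ/√n) = 162.9 ± 1.96(15.6/√61) = 162.9 ± 3.91 = (158.99, 166.81)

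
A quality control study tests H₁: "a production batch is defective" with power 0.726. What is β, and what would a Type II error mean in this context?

β = 1 - power = 1 - 0.726 = 0.274. A Type II error is failing to reject H₀ when H₀ is false (false negative) — here, failing to conclude that a production batch is defective when in fact it is true. Consequence: shipping a defective batch — faulty products reach customers.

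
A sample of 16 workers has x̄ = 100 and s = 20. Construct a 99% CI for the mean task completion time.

CI = x̄ ± t*(s/√n) = 100 ± 2.947(20/√16) = (85.27, 114.73)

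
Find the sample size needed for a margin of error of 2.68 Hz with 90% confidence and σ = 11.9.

n = (z*σ/E)² = (1.645×11.9/2.68)² = 53.4 → n = 54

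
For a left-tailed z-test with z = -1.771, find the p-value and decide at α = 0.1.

p = P(Z < -1.771) = Φ(-1.771) ≈ 0.0383. Since p < 0.1, reject H₀ (significant) at α = 0.1.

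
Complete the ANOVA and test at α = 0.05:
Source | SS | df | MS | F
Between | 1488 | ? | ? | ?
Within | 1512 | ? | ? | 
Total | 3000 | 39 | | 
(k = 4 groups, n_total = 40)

df_between = 3, df_within = 36. MS_between = 496.0, MS_within = 42.0. F = 11.81, F_crit ≈ 2.866. Reject H₀.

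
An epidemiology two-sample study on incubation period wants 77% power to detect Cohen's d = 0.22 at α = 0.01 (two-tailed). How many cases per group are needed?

z_{α/2} = 2.576, z_β = Φ⁻¹(0.77) = 0.739. For small effect (d = 0.22): n per group = 2(z_{α/2} + z_β)²/d² = 2(2.576 + 0.739)²/0.22² = 454.1 → 455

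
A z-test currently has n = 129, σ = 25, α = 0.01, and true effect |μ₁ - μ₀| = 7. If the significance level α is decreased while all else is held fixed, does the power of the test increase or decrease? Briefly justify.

Power decreases: a smaller α raises the critical value, so less of the H₁ sampling distribution falls in the rejection region.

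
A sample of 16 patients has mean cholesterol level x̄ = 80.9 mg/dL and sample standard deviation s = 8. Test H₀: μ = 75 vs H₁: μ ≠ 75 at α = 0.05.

t = (x̄ - μ₀)/(s/√n) = (80.9 - 75)/(8/√16) = 2.95. df = 15, critical t = ±2.131. Reject H₀.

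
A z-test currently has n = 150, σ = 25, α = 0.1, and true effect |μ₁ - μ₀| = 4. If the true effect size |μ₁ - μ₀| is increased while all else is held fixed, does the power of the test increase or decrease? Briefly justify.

Power increases: a larger true effect increases the non-centrality λ = |μ₁ - μ₀|/(σ/√n).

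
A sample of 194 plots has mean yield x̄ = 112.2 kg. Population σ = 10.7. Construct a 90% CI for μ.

CI = x̄ ± z*(σ/√n) = 112.2 ± 1.645(10.7/√194) = 112.2 ± 1.26 = (110.94, 113.46)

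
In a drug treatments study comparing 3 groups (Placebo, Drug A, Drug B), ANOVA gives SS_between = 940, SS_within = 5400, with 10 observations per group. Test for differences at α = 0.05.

df_between = 2, df_within = 27. F = MS_between/MS_within = 470.0/200.0 = 2.35. F_crit ≈ 3.354. Fail to reject H₀.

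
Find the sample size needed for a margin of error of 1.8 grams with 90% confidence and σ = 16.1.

n = (z*σ/E)² = (1.645×16.1/1.8)² = 216.5 → n = 217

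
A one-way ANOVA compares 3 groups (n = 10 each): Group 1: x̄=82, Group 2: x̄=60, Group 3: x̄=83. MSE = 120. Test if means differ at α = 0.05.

Grand mean = 75.0. SS_between = 3380.0, MS_between = 1690.0. F = 14.083, F_crit ≈ 3.354. Reject H₀.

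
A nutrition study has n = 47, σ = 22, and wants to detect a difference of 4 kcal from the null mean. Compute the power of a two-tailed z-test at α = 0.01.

SE = σ/√n = 22/√47 = 3.209. Non-centrality λ = d/SE = 4/3.209 = 1.246. Power ≈ Φ(λ - z_{α/2}) = Φ(1.246 - 2.576) = Φ(-1.33) = 0.092.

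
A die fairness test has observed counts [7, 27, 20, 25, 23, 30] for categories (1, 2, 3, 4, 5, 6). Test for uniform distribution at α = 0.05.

Expected = 22 each. χ² = Σ(O-E)²/E = 14.909. df = 5, critical value = 11.07. Reject H₀.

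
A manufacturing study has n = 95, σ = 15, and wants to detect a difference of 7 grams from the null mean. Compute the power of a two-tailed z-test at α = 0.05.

SE = σ/√n = 15/√95 = 1.539. Non-centrality λ = d/SE = 7/1.539 = 4.549. Power ≈ Φ(λ - z_{α/2}) = Φ(4.549 - 1.96) = Φ(2.589) = 0.995.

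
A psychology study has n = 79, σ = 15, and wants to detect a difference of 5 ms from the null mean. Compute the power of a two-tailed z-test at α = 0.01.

SE = σ/√n = 15/√79 = 1.688. Non-centrality λ = d/SE = 5/1.688 = 2.963. Power ≈ Φ(λ - z_{α/2}) = Φ(2.963 - 2.576) = Φ(0.387) = 0.651.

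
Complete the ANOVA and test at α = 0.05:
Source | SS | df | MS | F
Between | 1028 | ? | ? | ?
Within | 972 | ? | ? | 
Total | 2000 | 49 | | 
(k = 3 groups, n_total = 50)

df_between = 2, df_within = 47. MS_between = 514.0, MS_within = 20.68. F = 24.854, F_crit ≈ 3.195. Reject H₀.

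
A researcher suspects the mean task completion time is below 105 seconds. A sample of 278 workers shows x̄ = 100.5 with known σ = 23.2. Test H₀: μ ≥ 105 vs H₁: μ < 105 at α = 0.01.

z = -3.234. Critical value: -2.33. Reject H₀.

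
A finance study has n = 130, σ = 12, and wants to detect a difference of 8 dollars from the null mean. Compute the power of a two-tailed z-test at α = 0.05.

SE = σ/√n = 12/√130 = 1.052. Non-centrality λ = d/SE = 8/1.052 = 7.601. Power ≈ Φ(λ - z_{α/2}) = Φ(7.601 - 1.96) = Φ(5.641) = 1.0.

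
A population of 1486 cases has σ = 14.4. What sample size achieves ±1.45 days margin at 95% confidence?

Without FPC: n₀ = (1.96×14.4/1.45)² = 378.88. With FPC: n = n₀N/(n₀+N-1) = 302.1 → n = 303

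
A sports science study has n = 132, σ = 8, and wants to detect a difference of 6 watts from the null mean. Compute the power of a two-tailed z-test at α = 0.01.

SE = σ/√n = 8/√132 = 0.696. Non-centrality λ = d/SE = 6/0.696 = 8.617. Power ≈ Φ(λ - z_{α/2}) = Φ(8.617 - 2.576) = Φ(6.041) = 1.0.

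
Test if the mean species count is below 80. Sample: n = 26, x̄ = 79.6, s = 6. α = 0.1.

t = (79.6 - 80)/(6/√26) = -0.34, df = 25. Critical t = -1.316. Fail to reject H₀.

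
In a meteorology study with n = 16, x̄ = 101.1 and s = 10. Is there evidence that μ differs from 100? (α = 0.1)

t = (x̄ - μ₀)/(s/√n) = (101.1 - 100)/(10/√16) = 0.44. df = 15, critical t = ±1.753. Fail to reject H₀.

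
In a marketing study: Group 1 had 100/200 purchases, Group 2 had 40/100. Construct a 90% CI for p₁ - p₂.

p̂₁ = 0.5, p̂₂ = 0.4. Difference = 0.1. CI = (0.001, 0.199)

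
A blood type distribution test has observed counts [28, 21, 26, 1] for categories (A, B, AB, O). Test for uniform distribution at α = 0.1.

Expected = 19 each. χ² = Σ(O-E)²/E = 24.105. df = 3, critical value = 6.251. Reject H₀.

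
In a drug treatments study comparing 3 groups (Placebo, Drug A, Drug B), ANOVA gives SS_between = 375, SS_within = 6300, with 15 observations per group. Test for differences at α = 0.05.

df_between = 2, df_within = 42. F = MS_between/MS_within = 187.5/150.0 = 1.25. F_crit ≈ 3.22. Fail to reject H₀.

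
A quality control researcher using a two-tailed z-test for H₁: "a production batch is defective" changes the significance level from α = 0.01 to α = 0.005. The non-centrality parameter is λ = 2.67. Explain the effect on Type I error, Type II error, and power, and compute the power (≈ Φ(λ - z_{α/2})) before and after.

Decreasing α from 0.01 to 0.005:
• Type I error rate decreases (α is the Type I rate by definition).
• Critical value moves from z_{α/2} = 2.576 to 2.807, so power = Φ(λ - z_{α/2}) goes from Φ(2.67 - 2.576) = 0.537 to Φ(2.67 - 2.807) = 0.446.
• Type II error rate β = 1 - power therefore increases (0.463 → 0.554).
Appropriate when false positives are costly — here, scrapping a good batch — wasted material and cost for no reason.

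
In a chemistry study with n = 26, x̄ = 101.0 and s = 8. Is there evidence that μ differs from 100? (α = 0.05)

t = (x̄ - μ₀)/(s/√n) = (101.0 - 100)/(8/√26) = 0.637. df = 25, critical t = ±2.06. Fail to reject H₀.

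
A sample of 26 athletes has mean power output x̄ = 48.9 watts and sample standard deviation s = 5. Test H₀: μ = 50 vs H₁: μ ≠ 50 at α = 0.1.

t = (x̄ - μ₀)/(s/√n) = (48.9 - 50)/(5/√26) = -1.122. df = 25, critical t = ±1.708. Fail to reject H₀.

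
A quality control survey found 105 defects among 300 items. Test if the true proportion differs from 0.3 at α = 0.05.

p̂ = 0.35, p₀ = 0.3. z = (p̂ - p₀)/√(p₀(1-p₀)/n) = 1.89. Critical: ±1.96. Fail to reject H₀.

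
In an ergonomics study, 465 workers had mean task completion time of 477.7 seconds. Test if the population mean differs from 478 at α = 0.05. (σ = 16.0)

z = (x̄ - μ₀)/(σ/√n) = (477.7 - 478)/(16.0/√465) = -0.404. Critical value: ±1.96. Since |-0.404| ≤ 1.96, Fail to reject H₀.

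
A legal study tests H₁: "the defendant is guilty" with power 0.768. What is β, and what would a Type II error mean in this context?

β = 1 - power = 1 - 0.768 = 0.232. A Type II error is failing to reject H₀ when H₀ is false (false negative) — here, failing to conclude that the defendant is guilty when in fact it is true. Consequence: acquitting a guilty person.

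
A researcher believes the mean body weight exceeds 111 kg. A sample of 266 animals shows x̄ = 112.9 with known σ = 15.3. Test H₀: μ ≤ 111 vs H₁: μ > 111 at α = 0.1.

z = 2.025. Critical value: 1.28. Reject H₀.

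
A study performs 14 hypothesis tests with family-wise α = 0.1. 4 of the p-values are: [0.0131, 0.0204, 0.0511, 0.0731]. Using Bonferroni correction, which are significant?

Bonferroni α = 0.1/14 = 0.00714. None of the given p-values are significant.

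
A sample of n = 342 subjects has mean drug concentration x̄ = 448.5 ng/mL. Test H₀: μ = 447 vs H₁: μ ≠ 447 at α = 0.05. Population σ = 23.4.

z = (x̄ - μ₀)/(σ/√n) = (448.5 - 447)/(23.4/√342) = 1.185. Critical value: ±1.96. Since |1.185| ≤ 1.96, Fail to reject H₀.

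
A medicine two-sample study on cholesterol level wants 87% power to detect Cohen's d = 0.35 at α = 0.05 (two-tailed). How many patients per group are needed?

z_{α/2} = 1.96, z_β = Φ⁻¹(0.87) = 1.126. For small effect (d = 0.35): n per group = 2(z_{α/2} + z_β)²/d² = 2(1.96 + 1.126)²/0.35² = 155.5 → 156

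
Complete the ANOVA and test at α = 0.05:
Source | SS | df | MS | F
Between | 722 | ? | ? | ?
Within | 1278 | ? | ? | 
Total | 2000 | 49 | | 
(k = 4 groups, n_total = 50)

df_between = 3, df_within = 46. MS_between = 240.67, MS_within = 27.78. F = 8.662, F_crit ≈ 2.807. Reject H₀.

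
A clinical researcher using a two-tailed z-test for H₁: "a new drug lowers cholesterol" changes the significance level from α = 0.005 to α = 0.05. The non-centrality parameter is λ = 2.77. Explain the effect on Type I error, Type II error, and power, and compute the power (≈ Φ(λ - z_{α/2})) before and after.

Increasing α from 0.005 to 0.05:
• Type I error rate increases (α is the Type I rate by definition).
• Critical value moves from z_{α/2} = 2.807 to 1.96, so power = Φ(λ - z_{α/2}) goes from Φ(2.77 - 2.807) = 0.485 to Φ(2.77 - 1.96) = 0.791.
• Type II error rate β = 1 - power therefore decreases (0.515 → 0.209).
Appropriate when false negatives are costly — here, shelving an effective drug — patients miss out on a treatment that would have helped.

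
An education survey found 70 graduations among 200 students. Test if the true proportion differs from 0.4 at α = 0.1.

p̂ = 0.35, p₀ = 0.4. z = (p̂ - p₀)/√(p₀(1-p₀)/n) = -1.443. Critical: ±1.645. Fail to reject H₀.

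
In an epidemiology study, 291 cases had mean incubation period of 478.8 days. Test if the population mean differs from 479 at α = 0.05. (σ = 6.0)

z = (x̄ - μ₀)/(σ/√n) = (478.8 - 479)/(6.0/√291) = -0.569. Critical value: ±1.96. Since |-0.569| ≤ 1.96, Fail to reject H₀.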